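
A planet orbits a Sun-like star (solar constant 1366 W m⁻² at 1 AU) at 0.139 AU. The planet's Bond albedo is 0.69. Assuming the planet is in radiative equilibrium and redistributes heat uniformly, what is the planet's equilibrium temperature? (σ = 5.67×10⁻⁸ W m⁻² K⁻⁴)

Flux at 0.139 AU: S = 1366/0.139² = 7.07×10⁴ W m⁻².
Energy balance: absorbed = emitted ⇒ πR²·S(1−A) = 4πR²·σT_eq⁴, so T_eq⁴ = S(1−A)/(4σ).
T_eq = [7.07×10⁴ × 0.31 / (4 × 5.67×10⁻⁸)]^(1/4) = (9.66×10¹⁰)^(1/4) = 558 K.

T_eq ≈ 558 K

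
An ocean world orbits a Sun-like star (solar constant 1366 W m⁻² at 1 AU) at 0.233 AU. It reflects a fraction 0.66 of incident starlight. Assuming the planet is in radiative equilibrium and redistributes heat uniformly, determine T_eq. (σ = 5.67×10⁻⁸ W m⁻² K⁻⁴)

Flux at 0.233 AU: S = 1366/0.233² = 2.52×10⁴ W m⁻².
Energy balance: absorbed = emitted ⇒ πR²·S(1−A) = 4πR²·σT_eq⁴, so T_eq⁴ = S(1−A)/(4σ).
T_eq = [2.52×10⁴ × 0.34 / (4 × 5.67×10⁻⁸)]^(1/4) = (3.77×10¹⁰)^(1/4) = 441 K.

T_eq ≈ 441 K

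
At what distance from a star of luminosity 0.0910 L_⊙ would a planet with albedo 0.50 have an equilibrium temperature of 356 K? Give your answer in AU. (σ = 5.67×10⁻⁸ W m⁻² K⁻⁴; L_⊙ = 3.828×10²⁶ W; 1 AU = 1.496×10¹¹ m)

L = 0.0910 × 3.828×10²⁶ = 3.48×10²⁵ W.
From T_eq⁴ = L(1−A)/(16πσd²): d = √[L(1−A)/(16πσT_eq⁴)].
d = √[3.48×10²⁵ × 0.50 / (16π × 5.67×10⁻⁸ × (356)⁴)] = 1.95×10¹⁰ m = 0.130 AU.

d ≈ 0.130 AU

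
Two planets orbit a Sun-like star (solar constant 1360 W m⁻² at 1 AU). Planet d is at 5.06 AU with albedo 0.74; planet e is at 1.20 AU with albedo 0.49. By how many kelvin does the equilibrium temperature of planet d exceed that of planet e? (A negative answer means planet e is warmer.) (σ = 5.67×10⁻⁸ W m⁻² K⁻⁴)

T_eq = [S₀(1−A)/(4σd²)]^(1/4), so T ∝ (1−A)^(1/4) / √d.
T₁ = [1360×0.26/(4×5.67×10⁻⁸×5.06²)]^(1/4) = 88.34 K.
T₂ = [1360×0.51/(4×5.67×10⁻⁸×1.20²)]^(1/4) = 214.67 K.

ΔT ≈ -126.3 K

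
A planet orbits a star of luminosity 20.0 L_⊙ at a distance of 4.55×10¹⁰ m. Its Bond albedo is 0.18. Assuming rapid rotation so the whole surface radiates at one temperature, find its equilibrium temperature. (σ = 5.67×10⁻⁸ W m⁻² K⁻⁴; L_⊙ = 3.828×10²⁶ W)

L = 20.0 × 3.828×10²⁶ = 7.66×10²⁷ W.
Flux: S = L/(4πd²) = 7.66×10²⁷/(4π×(4.55×10¹⁰)²) = 2.94×10⁵ W m⁻².
Energy balance: absorbed = emitted ⇒ πR²·S(1−A) = 4πR²·σT_eq⁴, so T_eq⁴ = S(1−A)/(4σ).
T_eq = [2.94×10⁵ × 0.82 / (4 × 5.67×10⁻⁸)]^(1/4) = (1.06×10¹²)^(1/4) = 1020 K.

T_eq ≈ 1020 K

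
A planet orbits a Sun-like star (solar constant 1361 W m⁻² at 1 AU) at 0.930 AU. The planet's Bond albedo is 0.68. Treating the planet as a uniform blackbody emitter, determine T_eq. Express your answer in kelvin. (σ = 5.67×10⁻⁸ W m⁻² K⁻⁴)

T_eq ≈ 217 K

Flux at 0.930 AU: S = 1361/0.930² = 1570 W m⁻².
Energy balance: absorbed = emitted ⇒ πR²·S(1−A) = 4πR²·σT_eq⁴, so T_eq⁴ = S(1−A)/(4σ).
T_eq = [1570 × 0.32 / (4 × 5.67×10⁻⁸)]^(1/4) = (2.22×10⁹)^(1/4) = 217 K.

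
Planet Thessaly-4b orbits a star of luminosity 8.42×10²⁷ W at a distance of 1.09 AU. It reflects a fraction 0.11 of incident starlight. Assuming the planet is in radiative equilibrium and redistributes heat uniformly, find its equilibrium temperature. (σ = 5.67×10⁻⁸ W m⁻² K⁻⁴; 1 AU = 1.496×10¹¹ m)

T_eq ≈ 561 K

d = 1.09 AU = 1.63×10¹¹ m.
Flux: S = L/(4πd²) = 8.42×10²⁷/(4π×(1.63×10¹¹)²) = 2.52×10⁴ W m⁻².
Energy balance: absorbed = emitted ⇒ πR²·S(1−A) = 4πR²·σT_eq⁴, so T_eq⁴ = S(1−A)/(4σ).
T_eq = [2.52×10⁴ × 0.89 / (4 × 5.67×10⁻⁸)]^(1/4) = (9.89×10¹⁰)^(1/4) = 561 K.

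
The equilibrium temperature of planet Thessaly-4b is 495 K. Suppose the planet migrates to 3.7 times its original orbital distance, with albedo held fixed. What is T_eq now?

T_eq ∝ L^(1/4) · d^(−1/2).
T′ = 495 / 3.7^(1/2) = 257 K.

T_eq ≈ 257 K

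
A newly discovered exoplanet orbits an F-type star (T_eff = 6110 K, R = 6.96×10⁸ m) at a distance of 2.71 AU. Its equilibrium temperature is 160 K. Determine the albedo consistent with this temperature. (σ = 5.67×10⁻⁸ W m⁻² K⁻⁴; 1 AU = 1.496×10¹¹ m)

d = 2.71 AU = 4.05×10¹¹ m.
L = 4πR_⋆²σT_⋆⁴ = 4π(6.96×10⁸)² × 5.67×10⁻⁸ × (6110)⁴ = 4.81×10²⁶ W.
S = L/(4πd²) = 233 W m⁻².
From T_eq⁴ = S(1−A)/(4σ): 1−A = 4σT_eq⁴/S.
1−A = 4 × 5.67×10⁻⁸ × (160)⁴ / 233 = 0.638.

A ≈ 0.36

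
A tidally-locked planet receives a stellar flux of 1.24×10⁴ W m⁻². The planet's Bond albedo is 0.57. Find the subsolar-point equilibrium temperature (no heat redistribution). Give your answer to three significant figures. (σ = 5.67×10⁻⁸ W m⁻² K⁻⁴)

T_ss ≈ 554 K

At the subsolar point the surface absorbs S(1−A) and emits σT⁴ per unit area — no factor of 4, since only the local patch is in balance.
T = [1.24×10⁴ × 0.43 / 5.67×10⁻⁸]^(1/4) = (9.40×10¹⁰)^(1/4) = 554 K.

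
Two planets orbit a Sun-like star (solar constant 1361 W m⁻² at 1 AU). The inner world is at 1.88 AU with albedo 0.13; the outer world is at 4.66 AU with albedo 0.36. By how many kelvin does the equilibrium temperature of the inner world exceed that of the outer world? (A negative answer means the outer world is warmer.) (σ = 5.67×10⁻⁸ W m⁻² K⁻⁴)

ΔT ≈ 80.7 K

T_eq = [S₀(1−A)/(4σd²)]^(1/4), so T ∝ (1−A)^(1/4) / √d.
T₁ = [1361×0.87/(4×5.67×10⁻⁸×1.88²)]^(1/4) = 196.04 K.
T₂ = [1361×0.64/(4×5.67×10⁻⁸×4.66²)]^(1/4) = 115.32 K.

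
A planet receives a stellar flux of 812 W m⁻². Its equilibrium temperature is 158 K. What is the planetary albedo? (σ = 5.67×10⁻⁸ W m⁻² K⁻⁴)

From T_eq⁴ = S(1−A)/(4σ): 1−A = 4σT_eq⁴/S.
1−A = 4 × 5.67×10⁻⁸ × (158)⁴ / 812 = 0.174.

A ≈ 0.83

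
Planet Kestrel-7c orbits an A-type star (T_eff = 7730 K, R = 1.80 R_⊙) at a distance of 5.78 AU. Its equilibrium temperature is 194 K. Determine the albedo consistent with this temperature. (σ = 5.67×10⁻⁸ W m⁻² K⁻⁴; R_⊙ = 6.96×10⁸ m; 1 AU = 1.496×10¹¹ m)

A ≈ 0.24

R_⋆ = 1.80 × 6.96×10⁸ = 1.25×10⁹ m.
d = 5.78 AU = 8.65×10¹¹ m.
L = 4πR_⋆²σT_⋆⁴ = 4π(1.25×10⁹)² × 5.67×10⁻⁸ × (7730)⁴ = 3.99×10²⁷ W.
S = L/(4πd²) = 425 W m⁻².
From T_eq⁴ = S(1−A)/(4σ): 1−A = 4σT_eq⁴/S.
1−A = 4 × 5.67×10⁻⁸ × (194)⁴ / 425 = 0.756.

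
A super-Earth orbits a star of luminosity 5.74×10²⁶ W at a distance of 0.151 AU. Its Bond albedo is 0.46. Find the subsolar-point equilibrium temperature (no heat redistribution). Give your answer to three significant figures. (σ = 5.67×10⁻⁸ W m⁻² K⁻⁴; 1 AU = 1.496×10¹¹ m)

T_ss ≈ 961 K

d = 0.151 AU = 2.26×10¹⁰ m.
Flux: S = L/(4πd²) = 5.74×10²⁶/(4π×(2.26×10¹⁰)²) = 8.95×10⁴ W m⁻².
At the subsolar point the surface absorbs S(1−A) and emits σT⁴ per unit area — no factor of 4, since only the local patch is in balance.
T = [8.95×10⁴ × 0.54 / 5.67×10⁻⁸]^(1/4) = (8.53×10¹¹)^(1/4) = 961 K.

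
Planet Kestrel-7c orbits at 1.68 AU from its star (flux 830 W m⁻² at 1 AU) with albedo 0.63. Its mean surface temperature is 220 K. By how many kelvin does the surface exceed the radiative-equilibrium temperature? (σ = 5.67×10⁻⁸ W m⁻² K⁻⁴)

S = 830/1.68² = 294.1 W m⁻².
T_eq = [S(1−A)/(4σ)]^(1/4) = [294.1×0.37/(4×5.67×10⁻⁸)]^(1/4) = 148.0 K.
ΔT = T_surf − T_eq = 220 − 148.0.

ΔT ≈ 72.0 K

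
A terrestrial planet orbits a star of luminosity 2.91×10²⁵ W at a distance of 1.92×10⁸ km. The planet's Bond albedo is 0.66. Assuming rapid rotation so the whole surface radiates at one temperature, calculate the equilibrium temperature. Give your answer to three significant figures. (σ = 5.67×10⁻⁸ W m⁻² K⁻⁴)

T_eq ≈ 98.5 K

d = 1.92×10⁸ km = 1.92×10¹¹ m.
Flux: S = L/(4πd²) = 2.91×10²⁵/(4π×(1.92×10¹¹)²) = 62.8 W m⁻².
Energy balance: absorbed = emitted ⇒ πR²·S(1−A) = 4πR²·σT_eq⁴, so T_eq⁴ = S(1−A)/(4σ).
T_eq = [62.8 × 0.34 / (4 × 5.67×10⁻⁸)]^(1/4) = (9.42×10⁷)^(1/4) = 98.5 K.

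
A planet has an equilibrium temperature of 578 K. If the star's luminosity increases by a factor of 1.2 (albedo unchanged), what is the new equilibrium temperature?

T_eq ∝ L^(1/4) · d^(−1/2).
T′ = 578 × 1.2^(1/4) = 605 K.

T_eq ≈ 605 K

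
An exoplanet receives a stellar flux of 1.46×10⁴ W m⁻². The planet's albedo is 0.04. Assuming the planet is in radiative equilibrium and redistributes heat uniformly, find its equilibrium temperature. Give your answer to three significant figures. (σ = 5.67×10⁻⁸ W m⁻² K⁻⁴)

Energy balance: absorbed = emitted ⇒ πR²·S(1−A) = 4πR²·σT_eq⁴, so T_eq⁴ = S(1−A)/(4σ).
T_eq = [1.46×10⁴ × 0.96 / (4 × 5.67×10⁻⁸)]^(1/4) = (6.18×10¹⁰)^(1/4) = 499 K.

T_eq ≈ 499 K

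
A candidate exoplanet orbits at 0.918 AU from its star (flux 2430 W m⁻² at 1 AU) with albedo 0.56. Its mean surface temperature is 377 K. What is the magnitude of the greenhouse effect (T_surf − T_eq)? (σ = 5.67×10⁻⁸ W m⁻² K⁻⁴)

S = 2430/0.918² = 2884 W m⁻².
T_eq = [S(1−A)/(4σ)]^(1/4) = [2884×0.44/(4×5.67×10⁻⁸)]^(1/4) = 273.5 K.
ΔT = T_surf − T_eq = 377 − 273.5.

ΔT ≈ 103.5 K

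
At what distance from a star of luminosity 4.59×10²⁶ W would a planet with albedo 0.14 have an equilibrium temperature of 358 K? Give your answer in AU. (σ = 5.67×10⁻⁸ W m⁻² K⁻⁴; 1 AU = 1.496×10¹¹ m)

d ≈ 0.614 AU

From T_eq⁴ = L(1−A)/(16πσd²): d = √[L(1−A)/(16πσT_eq⁴)].
d = √[4.59×10²⁶ × 0.86 / (16π × 5.67×10⁻⁸ × (358)⁴)] = 9.18×10¹⁰ m = 0.614 AU.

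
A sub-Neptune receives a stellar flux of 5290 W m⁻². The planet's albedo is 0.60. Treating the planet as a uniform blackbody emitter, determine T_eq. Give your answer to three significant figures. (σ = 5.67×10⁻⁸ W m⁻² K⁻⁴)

Energy balance: absorbed = emitted ⇒ πR²·S(1−A) = 4πR²·σT_eq⁴, so T_eq⁴ = S(1−A)/(4σ).
T_eq = [5290 × 0.40 / (4 × 5.67×10⁻⁸)]^(1/4) = (9.33×10⁹)^(1/4) = 311 K.

T_eq ≈ 311 K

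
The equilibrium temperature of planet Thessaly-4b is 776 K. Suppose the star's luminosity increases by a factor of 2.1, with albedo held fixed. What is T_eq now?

T_eq ≈ 934 K

T_eq ∝ L^(1/4) · d^(−1/2).
T′ = 776 × 2.1^(1/4) = 934 K.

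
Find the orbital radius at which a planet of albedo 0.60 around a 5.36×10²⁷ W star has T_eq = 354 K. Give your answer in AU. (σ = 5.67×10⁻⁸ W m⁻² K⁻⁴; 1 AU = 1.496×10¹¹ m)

d ≈ 1.46 AU

From T_eq⁴ = L(1−A)/(16πσd²): d = √[L(1−A)/(16πσT_eq⁴)].
d = √[5.36×10²⁷ × 0.40 / (16π × 5.67×10⁻⁸ × (354)⁴)] = 2.19×10¹¹ m = 1.46 AU.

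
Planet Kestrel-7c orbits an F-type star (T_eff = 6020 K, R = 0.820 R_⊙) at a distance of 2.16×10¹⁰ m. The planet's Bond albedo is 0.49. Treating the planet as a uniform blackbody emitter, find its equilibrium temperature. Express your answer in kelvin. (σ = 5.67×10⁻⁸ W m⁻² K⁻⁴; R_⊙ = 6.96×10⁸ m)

T_eq ≈ 585 K

R_⋆ = 0.820 × 6.96×10⁸ = 5.71×10⁸ m.
L = 4πR_⋆²σT_⋆⁴ = 4π(5.71×10⁸)² × 5.67×10⁻⁸ × (6020)⁴ = 3.05×10²⁶ W.
S = L/(4πd²) = 5.20×10⁴ W m⁻².
Energy balance: absorbed = emitted ⇒ πR²·S(1−A) = 4πR²·σT_eq⁴, so T_eq⁴ = S(1−A)/(4σ).
T_eq = [5.20×10⁴ × 0.51 / (4 × 5.67×10⁻⁸)]^(1/4) = (1.17×10¹¹)^(1/4) = 585 K.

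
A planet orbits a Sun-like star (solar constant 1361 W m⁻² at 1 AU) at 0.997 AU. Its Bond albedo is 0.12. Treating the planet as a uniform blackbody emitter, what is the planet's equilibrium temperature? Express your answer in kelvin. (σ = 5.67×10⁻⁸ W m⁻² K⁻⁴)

Flux at 0.997 AU: S = 1361/0.997² = 1370 W m⁻².
Energy balance: absorbed = emitted ⇒ πR²·S(1−A) = 4πR²·σT_eq⁴, so T_eq⁴ = S(1−A)/(4σ).
T_eq = [1370 × 0.88 / (4 × 5.67×10⁻⁸)]^(1/4) = (5.31×10⁹)^(1/4) = 270 K.

T_eq ≈ 270 K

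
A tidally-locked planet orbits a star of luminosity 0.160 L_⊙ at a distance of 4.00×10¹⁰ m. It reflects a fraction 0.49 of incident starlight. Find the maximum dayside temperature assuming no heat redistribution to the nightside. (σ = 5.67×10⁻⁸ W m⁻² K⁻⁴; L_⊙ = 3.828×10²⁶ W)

T_ss ≈ 407 K

L = 0.160 × 3.828×10²⁶ = 6.12×10²⁵ W.
Flux: S = L/(4πd²) = 6.12×10²⁵/(4π×(4.00×10¹⁰)²) = 3050 W m⁻².
With no redistribution each surface element balances locally: S(1−A) = σT⁴.
T = [3050 × 0.51 / 5.67×10⁻⁸]^(1/4) = (2.74×10¹⁰)^(1/4) = 407 K.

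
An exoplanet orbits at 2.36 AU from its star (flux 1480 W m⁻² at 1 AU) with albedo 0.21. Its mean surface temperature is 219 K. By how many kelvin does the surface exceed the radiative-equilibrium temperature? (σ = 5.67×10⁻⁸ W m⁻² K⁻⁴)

ΔT ≈ 44.6 K

S = 1480/2.36² = 265.7 W m⁻².
T_eq = [S(1−A)/(4σ)]^(1/4) = [265.7×0.79/(4×5.67×10⁻⁸)]^(1/4) = 174.4 K.
ΔT = T_surf − T_eq = 219 − 174.4.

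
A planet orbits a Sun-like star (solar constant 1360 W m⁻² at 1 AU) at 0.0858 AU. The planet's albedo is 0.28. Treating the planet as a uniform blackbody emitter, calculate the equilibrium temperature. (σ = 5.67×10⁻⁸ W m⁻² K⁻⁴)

T_eq ≈ 875 K

Flux at 0.0858 AU: S = 1360/0.0858² = 1.85×10⁵ W m⁻².
Energy balance: absorbed = emitted ⇒ πR²·S(1−A) = 4πR²·σT_eq⁴, so T_eq⁴ = S(1−A)/(4σ).
T_eq = [1.85×10⁵ × 0.72 / (4 × 5.67×10⁻⁸)]^(1/4) = (5.86×10¹¹)^(1/4) = 875 K.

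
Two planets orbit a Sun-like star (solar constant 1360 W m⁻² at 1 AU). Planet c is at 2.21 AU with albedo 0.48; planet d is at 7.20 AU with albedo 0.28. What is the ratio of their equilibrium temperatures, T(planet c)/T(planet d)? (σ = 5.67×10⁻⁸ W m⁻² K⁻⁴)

T_eq = [S₀(1−A)/(4σd²)]^(1/4), so T ∝ (1−A)^(1/4) / √d.
T₁ = [1360×0.52/(4×5.67×10⁻⁸×2.21²)]^(1/4) = 158.96 K.
T₂ = [1360×0.72/(4×5.67×10⁻⁸×7.20²)]^(1/4) = 95.53 K.

T₁/T₂ ≈ 1.664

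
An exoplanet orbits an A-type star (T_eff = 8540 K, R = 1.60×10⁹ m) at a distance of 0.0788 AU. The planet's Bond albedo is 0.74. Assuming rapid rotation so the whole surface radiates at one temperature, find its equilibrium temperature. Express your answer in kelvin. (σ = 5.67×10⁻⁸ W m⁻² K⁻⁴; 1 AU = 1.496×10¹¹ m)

d = 0.0788 AU = 1.18×10¹⁰ m.
L = 4πR_⋆²σT_⋆⁴ = 4π(1.60×10⁹)² × 5.67×10⁻⁸ × (8540)⁴ = 9.70×10²⁷ W.
S = L/(4πd²) = 5.56×10⁶ W m⁻².
Energy balance: absorbed = emitted ⇒ πR²·S(1−A) = 4πR²·σT_eq⁴, so T_eq⁴ = S(1−A)/(4σ).
T_eq = [5.56×10⁶ × 0.26 / (4 × 5.67×10⁻⁸)]^(1/4) = (6.37×10¹²)^(1/4) = 1590 K.

T_eq ≈ 1590 K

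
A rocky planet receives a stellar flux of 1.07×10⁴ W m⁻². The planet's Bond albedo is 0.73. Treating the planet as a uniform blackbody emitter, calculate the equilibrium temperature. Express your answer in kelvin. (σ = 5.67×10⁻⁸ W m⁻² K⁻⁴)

T_eq ≈ 336 K

Energy balance: absorbed = emitted ⇒ πR²·S(1−A) = 4πR²·σT_eq⁴, so T_eq⁴ = S(1−A)/(4σ).
T_eq = [1.07×10⁴ × 0.27 / (4 × 5.67×10⁻⁸)]^(1/4) = (1.27×10¹⁰)^(1/4) = 336 K.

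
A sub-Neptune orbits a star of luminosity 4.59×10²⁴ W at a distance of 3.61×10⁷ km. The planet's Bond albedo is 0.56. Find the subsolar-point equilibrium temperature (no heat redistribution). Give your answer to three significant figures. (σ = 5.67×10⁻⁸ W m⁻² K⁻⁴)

T_ss ≈ 216 K

d = 3.61×10⁷ km = 3.61×10¹⁰ m.
Flux: S = L/(4πd²) = 4.59×10²⁴/(4π×(3.61×10¹⁰)²) = 280 W m⁻².
At the subsolar point the surface absorbs S(1−A) and emits σT⁴ per unit area — no factor of 4, since only the local patch is in balance.
T = [280 × 0.44 / 5.67×10⁻⁸]^(1/4) = (2.17×10⁹)^(1/4) = 216 K.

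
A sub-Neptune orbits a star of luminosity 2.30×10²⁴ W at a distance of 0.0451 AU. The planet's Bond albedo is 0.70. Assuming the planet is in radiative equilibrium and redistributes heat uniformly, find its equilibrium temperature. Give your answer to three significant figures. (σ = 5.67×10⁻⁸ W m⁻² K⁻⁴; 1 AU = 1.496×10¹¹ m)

d = 0.0451 AU = 6.75×10⁹ m.
Flux: S = L/(4πd²) = 2.30×10²⁴/(4π×(6.75×10⁹)²) = 4020 W m⁻².
Energy balance: absorbed = emitted ⇒ πR²·S(1−A) = 4πR²·σT_eq⁴, so T_eq⁴ = S(1−A)/(4σ).
T_eq = [4020 × 0.30 / (4 × 5.67×10⁻⁸)]^(1/4) = (5.32×10⁹)^(1/4) = 270 K.

T_eq ≈ 270 K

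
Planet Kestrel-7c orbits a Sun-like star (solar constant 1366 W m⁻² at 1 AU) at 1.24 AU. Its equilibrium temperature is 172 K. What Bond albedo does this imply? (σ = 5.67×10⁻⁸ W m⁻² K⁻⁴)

Flux at 1.24 AU: S = 1366/1.24² = 888 W m⁻².
From T_eq⁴ = S(1−A)/(4σ): 1−A = 4σT_eq⁴/S.
1−A = 4 × 5.67×10⁻⁸ × (172)⁴ / 888 = 0.223.

A ≈ 0.78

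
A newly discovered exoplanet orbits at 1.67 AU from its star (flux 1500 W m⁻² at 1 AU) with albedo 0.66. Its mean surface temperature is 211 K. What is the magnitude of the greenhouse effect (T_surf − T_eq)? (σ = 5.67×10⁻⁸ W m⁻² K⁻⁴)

ΔT ≈ 42.5 K

S = 1500/1.67² = 537.8 W m⁻².
T_eq = [S(1−A)/(4σ)]^(1/4) = [537.8×0.34/(4×5.67×10⁻⁸)]^(1/4) = 168.5 K.
ΔT = T_surf − T_eq = 211 − 168.5.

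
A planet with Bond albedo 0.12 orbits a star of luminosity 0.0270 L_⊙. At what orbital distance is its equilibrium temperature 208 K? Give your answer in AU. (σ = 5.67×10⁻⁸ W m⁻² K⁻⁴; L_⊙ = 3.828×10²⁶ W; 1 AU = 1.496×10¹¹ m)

d ≈ 0.276 AU

L = 0.0270 × 3.828×10²⁶ = 1.03×10²⁵ W.
From T_eq⁴ = L(1−A)/(16πσd²): d = √[L(1−A)/(16πσT_eq⁴)].
d = √[1.03×10²⁵ × 0.88 / (16π × 5.67×10⁻⁸ × (208)⁴)] = 4.13×10¹⁰ m = 0.276 AU.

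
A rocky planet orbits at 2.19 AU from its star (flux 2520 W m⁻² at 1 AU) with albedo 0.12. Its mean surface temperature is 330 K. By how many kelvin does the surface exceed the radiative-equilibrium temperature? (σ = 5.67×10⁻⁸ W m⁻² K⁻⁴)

ΔT ≈ 117.5 K

S = 2520/2.19² = 525.4 W m⁻².
T_eq = [S(1−A)/(4σ)]^(1/4) = [525.4×0.88/(4×5.67×10⁻⁸)]^(1/4) = 212.5 K.
ΔT = T_surf − T_eq = 330 − 212.5.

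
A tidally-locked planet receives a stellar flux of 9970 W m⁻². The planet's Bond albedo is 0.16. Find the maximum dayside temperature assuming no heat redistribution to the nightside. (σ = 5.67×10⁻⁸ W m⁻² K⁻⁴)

With no redistribution each surface element balances locally: S(1−A) = σT⁴.
T = [9970 × 0.84 / 5.67×10⁻⁸]^(1/4) = (1.48×10¹¹)^(1/4) = 620 K.

T_ss ≈ 620 K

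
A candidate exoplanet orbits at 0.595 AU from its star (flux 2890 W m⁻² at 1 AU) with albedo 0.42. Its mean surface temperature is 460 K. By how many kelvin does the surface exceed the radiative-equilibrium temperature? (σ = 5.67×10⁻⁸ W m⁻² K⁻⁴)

ΔT ≈ 79.9 K

S = 2890/0.595² = 8163 W m⁻².
T_eq = [S(1−A)/(4σ)]^(1/4) = [8163×0.58/(4×5.67×10⁻⁸)]^(1/4) = 380.1 K.
ΔT = T_surf − T_eq = 460 − 380.1.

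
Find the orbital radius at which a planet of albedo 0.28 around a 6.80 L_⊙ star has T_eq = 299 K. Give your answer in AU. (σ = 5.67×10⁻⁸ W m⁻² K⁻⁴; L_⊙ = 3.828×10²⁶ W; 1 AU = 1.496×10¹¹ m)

L = 6.80 × 3.828×10²⁶ = 2.60×10²⁷ W.
From T_eq⁴ = L(1−A)/(16πσd²): d = √[L(1−A)/(16πσT_eq⁴)].
d = √[2.60×10²⁷ × 0.72 / (16π × 5.67×10⁻⁸ × (299)⁴)] = 2.87×10¹¹ m = 1.92 AU.

d ≈ 1.92 AU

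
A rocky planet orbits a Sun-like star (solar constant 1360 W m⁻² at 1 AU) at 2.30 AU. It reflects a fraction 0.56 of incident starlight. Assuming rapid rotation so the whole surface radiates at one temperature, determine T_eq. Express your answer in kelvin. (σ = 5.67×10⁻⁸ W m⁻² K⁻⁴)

Flux at 2.30 AU: S = 1360/2.30² = 257 W m⁻².
Energy balance: absorbed = emitted ⇒ πR²·S(1−A) = 4πR²·σT_eq⁴, so T_eq⁴ = S(1−A)/(4σ).
T_eq = [257 × 0.44 / (4 × 5.67×10⁻⁸)]^(1/4) = (4.99×10⁸)^(1/4) = 149 K.

T_eq ≈ 149 K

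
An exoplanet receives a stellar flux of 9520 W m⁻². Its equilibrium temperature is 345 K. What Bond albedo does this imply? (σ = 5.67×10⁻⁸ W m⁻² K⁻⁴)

From T_eq⁴ = S(1−A)/(4σ): 1−A = 4σT_eq⁴/S.
1−A = 4 × 5.67×10⁻⁸ × (345)⁴ / 9520 = 0.338.

A ≈ 0.66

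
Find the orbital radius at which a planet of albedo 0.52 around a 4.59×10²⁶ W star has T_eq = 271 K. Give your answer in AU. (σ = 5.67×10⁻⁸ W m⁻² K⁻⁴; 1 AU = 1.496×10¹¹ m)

d ≈ 0.800 AU

From T_eq⁴ = L(1−A)/(16πσd²): d = √[L(1−A)/(16πσT_eq⁴)].
d = √[4.59×10²⁶ × 0.48 / (16π × 5.67×10⁻⁸ × (271)⁴)] = 1.20×10¹¹ m = 0.800 AU.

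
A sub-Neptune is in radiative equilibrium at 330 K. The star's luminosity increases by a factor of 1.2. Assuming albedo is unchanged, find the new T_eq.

T_eq ∝ L^(1/4) · d^(−1/2).
T′ = 330 × 1.2^(1/4) = 345 K.

T_eq ≈ 345 K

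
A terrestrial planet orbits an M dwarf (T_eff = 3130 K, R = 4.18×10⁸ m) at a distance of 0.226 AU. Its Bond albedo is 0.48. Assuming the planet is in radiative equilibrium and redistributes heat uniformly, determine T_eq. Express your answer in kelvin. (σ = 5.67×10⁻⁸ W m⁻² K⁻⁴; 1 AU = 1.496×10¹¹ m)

d = 0.226 AU = 3.38×10¹⁰ m.
L = 4πR_⋆²σT_⋆⁴ = 4π(4.18×10⁸)² × 5.67×10⁻⁸ × (3130)⁴ = 1.19×10²⁵ W.
S = L/(4πd²) = 832 W m⁻².
Energy balance: absorbed = emitted ⇒ πR²·S(1−A) = 4πR²·σT_eq⁴, so T_eq⁴ = S(1−A)/(4σ).
T_eq = [832 × 0.52 / (4 × 5.67×10⁻⁸)]^(1/4) = (1.91×10⁹)^(1/4) = 209 K.

T_eq ≈ 209 K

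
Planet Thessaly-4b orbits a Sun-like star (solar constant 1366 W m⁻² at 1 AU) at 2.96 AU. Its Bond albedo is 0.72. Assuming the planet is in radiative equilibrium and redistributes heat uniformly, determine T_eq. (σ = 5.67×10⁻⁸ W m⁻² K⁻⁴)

T_eq ≈ 118 K

Flux at 2.96 AU: S = 1366/2.96² = 156 W m⁻².
Energy balance: absorbed = emitted ⇒ πR²·S(1−A) = 4πR²·σT_eq⁴, so T_eq⁴ = S(1−A)/(4σ).
T_eq = [156 × 0.28 / (4 × 5.67×10⁻⁸)]^(1/4) = (1.92×10⁸)^(1/4) = 118 K.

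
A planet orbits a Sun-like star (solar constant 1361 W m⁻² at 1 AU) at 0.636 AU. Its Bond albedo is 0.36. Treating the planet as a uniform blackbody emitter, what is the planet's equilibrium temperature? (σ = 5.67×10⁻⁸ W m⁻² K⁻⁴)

T_eq ≈ 312 K

Flux at 0.636 AU: S = 1361/0.636² = 3360 W m⁻².
Energy balance: absorbed = emitted ⇒ πR²·S(1−A) = 4πR²·σT_eq⁴, so T_eq⁴ = S(1−A)/(4σ).
T_eq = [3360 × 0.64 / (4 × 5.67×10⁻⁸)]^(1/4) = (9.49×10⁹)^(1/4) = 312 K.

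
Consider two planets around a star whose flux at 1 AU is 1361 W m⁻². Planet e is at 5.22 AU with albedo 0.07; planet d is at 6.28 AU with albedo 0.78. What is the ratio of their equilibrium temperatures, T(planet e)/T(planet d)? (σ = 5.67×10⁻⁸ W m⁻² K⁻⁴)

T₁/T₂ ≈ 1.573

T_eq = [S₀(1−A)/(4σd²)]^(1/4), so T ∝ (1−A)^(1/4) / √d.
T₁ = [1361×0.93/(4×5.67×10⁻⁸×5.22²)]^(1/4) = 119.63 K.
T₂ = [1361×0.22/(4×5.67×10⁻⁸×6.28²)]^(1/4) = 76.06 K.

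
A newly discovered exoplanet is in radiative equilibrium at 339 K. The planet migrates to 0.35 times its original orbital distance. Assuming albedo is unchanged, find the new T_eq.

T_eq ≈ 573 K

T_eq ∝ L^(1/4) · d^(−1/2).
T′ = 339 / 0.35^(1/2) = 573 K.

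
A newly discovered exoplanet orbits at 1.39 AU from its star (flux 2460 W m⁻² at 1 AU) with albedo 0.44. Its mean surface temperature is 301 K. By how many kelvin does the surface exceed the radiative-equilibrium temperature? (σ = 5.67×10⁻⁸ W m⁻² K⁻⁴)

S = 2460/1.39² = 1273 W m⁻².
T_eq = [S(1−A)/(4σ)]^(1/4) = [1273×0.56/(4×5.67×10⁻⁸)]^(1/4) = 236.8 K.
ΔT = T_surf − T_eq = 301 − 236.8.

ΔT ≈ 64.2 K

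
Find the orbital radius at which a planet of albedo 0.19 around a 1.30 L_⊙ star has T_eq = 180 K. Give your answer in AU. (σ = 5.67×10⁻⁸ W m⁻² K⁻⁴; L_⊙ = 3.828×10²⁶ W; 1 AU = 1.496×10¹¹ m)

d ≈ 2.45 AU

L = 1.30 × 3.828×10²⁶ = 4.98×10²⁶ W.
From T_eq⁴ = L(1−A)/(16πσd²): d = √[L(1−A)/(16πσT_eq⁴)].
d = √[4.98×10²⁶ × 0.81 / (16π × 5.67×10⁻⁸ × (180)⁴)] = 3.67×10¹¹ m = 2.45 AU.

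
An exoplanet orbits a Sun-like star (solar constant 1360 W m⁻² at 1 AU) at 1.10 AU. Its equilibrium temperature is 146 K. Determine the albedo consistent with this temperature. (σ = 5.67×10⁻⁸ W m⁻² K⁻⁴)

A ≈ 0.91

Flux at 1.10 AU: S = 1360/1.10² = 1120 W m⁻².
From T_eq⁴ = S(1−A)/(4σ): 1−A = 4σT_eq⁴/S.
1−A = 4 × 5.67×10⁻⁸ × (146)⁴ / 1120 = 0.092.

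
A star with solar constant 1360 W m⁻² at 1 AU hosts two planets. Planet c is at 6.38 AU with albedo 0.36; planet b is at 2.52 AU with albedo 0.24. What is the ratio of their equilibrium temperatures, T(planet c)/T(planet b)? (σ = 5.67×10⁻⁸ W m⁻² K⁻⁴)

T₁/T₂ ≈ 0.602

T_eq = [S₀(1−A)/(4σd²)]^(1/4), so T ∝ (1−A)^(1/4) / √d.
T₁ = [1360×0.64/(4×5.67×10⁻⁸×6.38²)]^(1/4) = 98.54 K.
T₂ = [1360×0.76/(4×5.67×10⁻⁸×2.52²)]^(1/4) = 163.67 K.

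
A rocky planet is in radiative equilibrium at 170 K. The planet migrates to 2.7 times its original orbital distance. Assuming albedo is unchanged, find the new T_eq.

T_eq ∝ L^(1/4) · d^(−1/2).
T′ = 170 / 2.7^(1/2) = 103 K.

T_eq ≈ 103 K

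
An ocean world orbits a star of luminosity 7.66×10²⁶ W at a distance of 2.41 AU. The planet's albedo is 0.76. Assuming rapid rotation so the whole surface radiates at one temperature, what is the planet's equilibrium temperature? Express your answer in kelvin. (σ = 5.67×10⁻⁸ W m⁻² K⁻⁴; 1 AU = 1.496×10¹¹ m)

d = 2.41 AU = 3.61×10¹¹ m.
Flux: S = L/(4πd²) = 7.66×10²⁶/(4π×(3.61×10¹¹)²) = 469 W m⁻².
Energy balance: absorbed = emitted ⇒ πR²·S(1−A) = 4πR²·σT_eq⁴, so T_eq⁴ = S(1−A)/(4σ).
T_eq = [469 × 0.24 / (4 × 5.67×10⁻⁸)]^(1/4) = (4.96×10⁸)^(1/4) = 149 K.

T_eq ≈ 149 K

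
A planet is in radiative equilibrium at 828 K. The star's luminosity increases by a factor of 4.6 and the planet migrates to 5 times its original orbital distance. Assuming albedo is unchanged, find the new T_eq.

T_eq ∝ L^(1/4) · d^(−1/2).
T′ = 828 × 4.6^(1/4) / 5^(1/2) = 542 K.

T_eq ≈ 542 K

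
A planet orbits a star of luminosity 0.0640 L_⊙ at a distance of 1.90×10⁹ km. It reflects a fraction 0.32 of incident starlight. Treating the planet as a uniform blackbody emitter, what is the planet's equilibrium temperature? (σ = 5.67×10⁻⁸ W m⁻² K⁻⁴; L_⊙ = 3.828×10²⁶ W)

T_eq ≈ 35.7 K

d = 1.90×10⁹ km = 1.90×10¹² m.
L = 0.0640 × 3.828×10²⁶ = 2.45×10²⁵ W.
Flux: S = L/(4πd²) = 2.45×10²⁵/(4π×(1.90×10¹²)²) = 0.540 W m⁻².
Energy balance: absorbed = emitted ⇒ πR²·S(1−A) = 4πR²·σT_eq⁴, so T_eq⁴ = S(1−A)/(4σ).
T_eq = [0.540 × 0.68 / (4 × 5.67×10⁻⁸)]^(1/4) = (1.62×10⁶)^(1/4) = 35.7 K.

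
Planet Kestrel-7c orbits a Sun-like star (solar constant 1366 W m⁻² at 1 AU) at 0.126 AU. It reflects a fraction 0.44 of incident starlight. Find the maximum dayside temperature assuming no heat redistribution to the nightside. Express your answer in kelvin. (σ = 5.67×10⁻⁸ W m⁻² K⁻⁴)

Flux at 0.126 AU: S = 1366/0.126² = 8.60×10⁴ W m⁻².
With no redistribution each surface element balances locally: S(1−A) = σT⁴.
T = [8.60×10⁴ × 0.56 / 5.67×10⁻⁸]^(1/4) = (8.50×10¹¹)^(1/4) = 960 K.

T_ss ≈ 960 K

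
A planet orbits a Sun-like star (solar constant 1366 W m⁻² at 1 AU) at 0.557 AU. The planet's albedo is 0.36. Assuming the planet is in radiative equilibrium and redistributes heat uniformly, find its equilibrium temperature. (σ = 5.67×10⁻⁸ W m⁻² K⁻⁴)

Flux at 0.557 AU: S = 1366/0.557² = 4400 W m⁻².
Energy balance: absorbed = emitted ⇒ πR²·S(1−A) = 4πR²·σT_eq⁴, so T_eq⁴ = S(1−A)/(4σ).
T_eq = [4400 × 0.64 / (4 × 5.67×10⁻⁸)]^(1/4) = (1.24×10¹⁰)^(1/4) = 334 K.

T_eq ≈ 334 K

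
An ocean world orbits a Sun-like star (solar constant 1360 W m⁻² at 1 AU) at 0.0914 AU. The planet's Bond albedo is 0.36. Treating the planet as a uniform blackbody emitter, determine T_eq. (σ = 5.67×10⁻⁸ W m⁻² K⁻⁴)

T_eq ≈ 823 K

Flux at 0.0914 AU: S = 1360/0.0914² = 1.63×10⁵ W m⁻².
Energy balance: absorbed = emitted ⇒ πR²·S(1−A) = 4πR²·σT_eq⁴, so T_eq⁴ = S(1−A)/(4σ).
T_eq = [1.63×10⁵ × 0.64 / (4 × 5.67×10⁻⁸)]^(1/4) = (4.59×10¹¹)^(1/4) = 823 K.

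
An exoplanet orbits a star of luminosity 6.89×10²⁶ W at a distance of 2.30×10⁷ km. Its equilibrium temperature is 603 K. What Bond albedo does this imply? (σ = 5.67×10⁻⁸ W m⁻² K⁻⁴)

d = 2.30×10⁷ km = 2.30×10¹⁰ m.
Flux: S = L/(4πd²) = 6.89×10²⁶/(4π×(2.30×10¹⁰)²) = 1.04×10⁵ W m⁻².
From T_eq⁴ = S(1−A)/(4σ): 1−A = 4σT_eq⁴/S.
1−A = 4 × 5.67×10⁻⁸ × (603)⁴ / 1.04×10⁵ = 0.289.

A ≈ 0.71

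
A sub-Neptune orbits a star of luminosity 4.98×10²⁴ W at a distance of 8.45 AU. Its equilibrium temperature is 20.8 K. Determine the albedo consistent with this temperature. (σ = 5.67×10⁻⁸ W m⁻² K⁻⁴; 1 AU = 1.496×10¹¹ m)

d = 8.45 AU = 1.26×10¹² m.
Flux: S = L/(4πd²) = 4.98×10²⁴/(4π×(1.26×10¹²)²) = 0.248 W m⁻².
From T_eq⁴ = S(1−A)/(4σ): 1−A = 4σT_eq⁴/S.
1−A = 4 × 5.67×10⁻⁸ × (20.8)⁴ / 0.248 = 0.171.

A ≈ 0.83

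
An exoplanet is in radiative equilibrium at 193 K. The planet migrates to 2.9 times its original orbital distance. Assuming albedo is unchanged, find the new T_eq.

T_eq ∝ L^(1/4) · d^(−1/2).
T′ = 193 / 2.9^(1/2) = 113 K.

T_eq ≈ 113 K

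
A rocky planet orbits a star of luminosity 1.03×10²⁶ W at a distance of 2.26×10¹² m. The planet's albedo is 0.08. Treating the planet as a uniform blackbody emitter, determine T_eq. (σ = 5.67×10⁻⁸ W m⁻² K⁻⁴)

T_eq ≈ 50.5 K

Flux: S = L/(4πd²) = 1.03×10²⁶/(4π×(2.26×10¹²)²) = 1.60 W m⁻².
Energy balance: absorbed = emitted ⇒ πR²·S(1−A) = 4πR²·σT_eq⁴, so T_eq⁴ = S(1−A)/(4σ).
T_eq = [1.60 × 0.92 / (4 × 5.67×10⁻⁸)]^(1/4) = (6.51×10⁶)^(1/4) = 50.5 K.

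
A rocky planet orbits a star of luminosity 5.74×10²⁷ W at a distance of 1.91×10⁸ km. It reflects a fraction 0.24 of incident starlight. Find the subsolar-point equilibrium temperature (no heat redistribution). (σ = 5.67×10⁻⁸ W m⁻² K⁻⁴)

d = 1.91×10⁸ km = 1.91×10¹¹ m.
Flux: S = L/(4πd²) = 5.74×10²⁷/(4π×(1.91×10¹¹)²) = 1.25×10⁴ W m⁻².
At the subsolar point the surface absorbs S(1−A) and emits σT⁴ per unit area — no factor of 4, since only the local patch is in balance.
T = [1.25×10⁴ × 0.76 / 5.67×10⁻⁸]^(1/4) = (1.68×10¹¹)^(1/4) = 640 K.

T_ss ≈ 640 K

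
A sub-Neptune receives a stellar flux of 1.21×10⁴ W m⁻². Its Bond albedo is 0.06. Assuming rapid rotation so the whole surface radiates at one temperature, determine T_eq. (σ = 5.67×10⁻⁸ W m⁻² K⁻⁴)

Energy balance: absorbed = emitted ⇒ πR²·S(1−A) = 4πR²·σT_eq⁴, so T_eq⁴ = S(1−A)/(4σ).
T_eq = [1.21×10⁴ × 0.94 / (4 × 5.67×10⁻⁸)]^(1/4) = (5.01×10¹⁰)^(1/4) = 473 K.

T_eq ≈ 473 K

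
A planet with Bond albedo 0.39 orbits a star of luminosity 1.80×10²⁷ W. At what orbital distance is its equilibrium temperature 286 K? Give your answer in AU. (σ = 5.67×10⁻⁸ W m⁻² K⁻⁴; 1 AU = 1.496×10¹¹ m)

From T_eq⁴ = L(1−A)/(16πσd²): d = √[L(1−A)/(16πσT_eq⁴)].
d = √[1.80×10²⁷ × 0.61 / (16π × 5.67×10⁻⁸ × (286)⁴)] = 2.40×10¹¹ m = 1.60 AU.

d ≈ 1.60 AU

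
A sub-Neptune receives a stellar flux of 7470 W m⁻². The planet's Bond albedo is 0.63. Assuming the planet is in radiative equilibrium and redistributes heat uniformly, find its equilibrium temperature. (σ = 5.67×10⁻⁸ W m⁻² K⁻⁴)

Energy balance: absorbed = emitted ⇒ πR²·S(1−A) = 4πR²·σT_eq⁴, so T_eq⁴ = S(1−A)/(4σ).
T_eq = [7470 × 0.37 / (4 × 5.67×10⁻⁸)]^(1/4) = (1.22×10¹⁰)^(1/4) = 332 K.

T_eq ≈ 332 K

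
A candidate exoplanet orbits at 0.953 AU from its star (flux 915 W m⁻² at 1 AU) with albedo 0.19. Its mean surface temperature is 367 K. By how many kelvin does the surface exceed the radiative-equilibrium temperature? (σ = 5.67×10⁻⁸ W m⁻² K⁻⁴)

ΔT ≈ 122.1 K

S = 915/0.953² = 1007 W m⁻².
T_eq = [S(1−A)/(4σ)]^(1/4) = [1007×0.81/(4×5.67×10⁻⁸)]^(1/4) = 244.9 K.
ΔT = T_surf − T_eq = 367 − 244.9.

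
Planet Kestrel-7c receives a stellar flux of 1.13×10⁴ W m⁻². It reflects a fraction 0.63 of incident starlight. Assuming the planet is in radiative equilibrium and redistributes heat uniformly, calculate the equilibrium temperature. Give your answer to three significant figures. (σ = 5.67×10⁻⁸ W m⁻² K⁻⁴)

Energy balance: absorbed = emitted ⇒ πR²·S(1−A) = 4πR²·σT_eq⁴, so T_eq⁴ = S(1−A)/(4σ).
T_eq = [1.13×10⁴ × 0.37 / (4 × 5.67×10⁻⁸)]^(1/4) = (1.84×10¹⁰)^(1/4) = 368 K.

T_eq ≈ 368 K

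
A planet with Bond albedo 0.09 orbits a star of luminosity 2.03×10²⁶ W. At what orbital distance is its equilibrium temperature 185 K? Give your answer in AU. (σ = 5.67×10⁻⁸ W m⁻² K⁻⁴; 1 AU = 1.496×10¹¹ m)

From T_eq⁴ = L(1−A)/(16πσd²): d = √[L(1−A)/(16πσT_eq⁴)].
d = √[2.03×10²⁶ × 0.91 / (16π × 5.67×10⁻⁸ × (185)⁴)] = 2.35×10¹¹ m = 1.57 AU.

d ≈ 1.57 AU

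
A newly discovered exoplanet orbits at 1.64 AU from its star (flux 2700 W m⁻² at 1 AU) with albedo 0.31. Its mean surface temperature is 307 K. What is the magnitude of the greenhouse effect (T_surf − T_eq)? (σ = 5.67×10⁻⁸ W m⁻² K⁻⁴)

S = 2700/1.64² = 1004 W m⁻².
T_eq = [S(1−A)/(4σ)]^(1/4) = [1004×0.69/(4×5.67×10⁻⁸)]^(1/4) = 235.1 K.
ΔT = T_surf − T_eq = 307 − 235.1.

ΔT ≈ 71.9 K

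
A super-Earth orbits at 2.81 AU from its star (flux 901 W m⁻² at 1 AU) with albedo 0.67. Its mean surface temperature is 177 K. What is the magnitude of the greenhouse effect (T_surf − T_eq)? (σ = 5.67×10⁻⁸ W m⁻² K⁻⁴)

ΔT ≈ 63.5 K

S = 901/2.81² = 114.1 W m⁻².
T_eq = [S(1−A)/(4σ)]^(1/4) = [114.1×0.33/(4×5.67×10⁻⁸)]^(1/4) = 113.5 K.
ΔT = T_surf − T_eq = 177 − 113.5.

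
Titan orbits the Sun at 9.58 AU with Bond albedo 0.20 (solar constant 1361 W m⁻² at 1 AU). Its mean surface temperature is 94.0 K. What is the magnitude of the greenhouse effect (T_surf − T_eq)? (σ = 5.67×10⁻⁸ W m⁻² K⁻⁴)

S = 1361/9.58² = 14.83 W m⁻².
T_eq = [S(1−A)/(4σ)]^(1/4) = [14.83×0.80/(4×5.67×10⁻⁸)]^(1/4) = 85.0 K.
ΔT = T_surf − T_eq = 94 − 85.0.

ΔT ≈ 9.0 K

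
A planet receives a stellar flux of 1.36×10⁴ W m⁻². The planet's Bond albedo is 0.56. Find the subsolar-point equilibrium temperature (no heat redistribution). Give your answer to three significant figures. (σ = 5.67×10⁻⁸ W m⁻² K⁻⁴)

T_ss ≈ 570 K

At the subsolar point the surface absorbs S(1−A) and emits σT⁴ per unit area — no factor of 4, since only the local patch is in balance.
T = [1.36×10⁴ × 0.44 / 5.67×10⁻⁸]^(1/4) = (1.06×10¹¹)^(1/4) = 570 K.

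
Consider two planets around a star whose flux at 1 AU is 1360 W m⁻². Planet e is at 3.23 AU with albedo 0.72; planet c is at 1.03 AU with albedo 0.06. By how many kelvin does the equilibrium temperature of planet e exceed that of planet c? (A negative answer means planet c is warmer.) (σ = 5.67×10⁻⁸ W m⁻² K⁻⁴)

ΔT ≈ -157.4 K

T_eq = [S₀(1−A)/(4σd²)]^(1/4), so T ∝ (1−A)^(1/4) / √d.
T₁ = [1360×0.28/(4×5.67×10⁻⁸×3.23²)]^(1/4) = 112.63 K.
T₂ = [1360×0.94/(4×5.67×10⁻⁸×1.03²)]^(1/4) = 269.98 K.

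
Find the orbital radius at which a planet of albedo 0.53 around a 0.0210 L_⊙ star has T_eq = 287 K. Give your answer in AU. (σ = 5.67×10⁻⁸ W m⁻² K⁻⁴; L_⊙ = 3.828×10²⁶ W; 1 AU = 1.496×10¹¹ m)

d ≈ 0.0934 AU

L = 0.0210 × 3.828×10²⁶ = 8.04×10²⁴ W.
From T_eq⁴ = L(1−A)/(16πσd²): d = √[L(1−A)/(16πσT_eq⁴)].
d = √[8.04×10²⁴ × 0.47 / (16π × 5.67×10⁻⁸ × (287)⁴)] = 1.40×10¹⁰ m = 0.0934 AU.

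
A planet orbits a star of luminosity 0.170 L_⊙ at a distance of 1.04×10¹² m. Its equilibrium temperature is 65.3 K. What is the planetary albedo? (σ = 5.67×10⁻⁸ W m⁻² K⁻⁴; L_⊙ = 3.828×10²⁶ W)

A ≈ 0.14

L = 0.170 × 3.828×10²⁶ = 6.51×10²⁵ W.
Flux: S = L/(4πd²) = 6.51×10²⁵/(4π×(1.04×10¹²)²) = 4.79 W m⁻².
From T_eq⁴ = S(1−A)/(4σ): 1−A = 4σT_eq⁴/S.
1−A = 4 × 5.67×10⁻⁸ × (65.3)⁴ / 4.79 = 0.861.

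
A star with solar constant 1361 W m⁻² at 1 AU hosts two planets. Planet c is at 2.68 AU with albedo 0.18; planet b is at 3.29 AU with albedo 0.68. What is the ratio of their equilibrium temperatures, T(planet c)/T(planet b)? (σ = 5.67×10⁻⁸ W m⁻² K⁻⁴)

T_eq = [S₀(1−A)/(4σd²)]^(1/4), so T ∝ (1−A)^(1/4) / √d.
T₁ = [1361×0.82/(4×5.67×10⁻⁸×2.68²)]^(1/4) = 161.79 K.
T₂ = [1361×0.32/(4×5.67×10⁻⁸×3.29²)]^(1/4) = 115.41 K.

T₁/T₂ ≈ 1.402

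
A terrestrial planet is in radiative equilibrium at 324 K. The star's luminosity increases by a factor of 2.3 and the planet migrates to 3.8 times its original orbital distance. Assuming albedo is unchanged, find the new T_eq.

T_eq ∝ L^(1/4) · d^(−1/2).
T′ = 324 × 2.3^(1/4) / 3.8^(1/2) = 205 K.

T_eq ≈ 205 K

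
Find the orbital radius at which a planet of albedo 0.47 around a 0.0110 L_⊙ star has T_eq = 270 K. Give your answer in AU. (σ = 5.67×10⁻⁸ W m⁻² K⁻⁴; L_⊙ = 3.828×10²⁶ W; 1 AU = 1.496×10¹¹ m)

d ≈ 0.0811 AU

L = 0.0110 × 3.828×10²⁶ = 4.21×10²⁴ W.
From T_eq⁴ = L(1−A)/(16πσd²): d = √[L(1−A)/(16πσT_eq⁴)].
d = √[4.21×10²⁴ × 0.53 / (16π × 5.67×10⁻⁸ × (270)⁴)] = 1.21×10¹⁰ m = 0.0811 AU.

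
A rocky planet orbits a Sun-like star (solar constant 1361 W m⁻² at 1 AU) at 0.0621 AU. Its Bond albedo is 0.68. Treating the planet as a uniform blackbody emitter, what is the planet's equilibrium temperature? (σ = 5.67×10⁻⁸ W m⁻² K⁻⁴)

T_eq ≈ 840 K

Flux at 0.0621 AU: S = 1361/0.0621² = 3.53×10⁵ W m⁻².
Energy balance: absorbed = emitted ⇒ πR²·S(1−A) = 4πR²·σT_eq⁴, so T_eq⁴ = S(1−A)/(4σ).
T_eq = [3.53×10⁵ × 0.32 / (4 × 5.67×10⁻⁸)]^(1/4) = (4.98×10¹¹)^(1/4) = 840 K.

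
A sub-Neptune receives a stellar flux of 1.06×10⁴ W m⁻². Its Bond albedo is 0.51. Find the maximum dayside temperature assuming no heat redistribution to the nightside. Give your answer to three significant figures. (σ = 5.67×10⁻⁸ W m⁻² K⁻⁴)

With no redistribution each surface element balances locally: S(1−A) = σT⁴.
T = [1.06×10⁴ × 0.49 / 5.67×10⁻⁸]^(1/4) = (9.16×10¹⁰)^(1/4) = 550 K.

T_ss ≈ 550 K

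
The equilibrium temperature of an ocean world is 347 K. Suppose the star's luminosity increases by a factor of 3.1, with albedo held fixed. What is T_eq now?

T_eq ≈ 460 K

T_eq ∝ L^(1/4) · d^(−1/2).
T′ = 347 × 3.1^(1/4) = 460 K.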